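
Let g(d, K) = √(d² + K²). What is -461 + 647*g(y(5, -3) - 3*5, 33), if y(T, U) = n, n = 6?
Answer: -461 + 1941*√130 ≈ 21670.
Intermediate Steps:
y(T, U) = 6
g(d, K) = √(K² + d²)
-461 + 647*g(y(5, -3) - 3*5, 33) = -461 + 647*√(33² + (6 - 3*5)²) = -461 + 647*√(1089 + (6 - 15)²) = -461 + 647*√(1089 + (-9)²) = -461 + 647*√(1089 + 81) = -461 + 647*√1170 = -461 + 647*(3*√130) = -461 + 1941*√130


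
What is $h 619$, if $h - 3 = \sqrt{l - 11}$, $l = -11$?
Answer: $1857 + 619 i \sqrt{22} \approx 1857.0 + 2903.4 i$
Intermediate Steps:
$h = 3 + i \sqrt{22}$ ($h = 3 + \sqrt{-11 - 11} = 3 + \sqrt{-22} = 3 + i \sqrt{22} \approx 3.0 + 4.6904 i$)
$h 619 = \left(3 + i \sqrt{22}\right) 619 = 1857 + 619 i \sqrt{22}$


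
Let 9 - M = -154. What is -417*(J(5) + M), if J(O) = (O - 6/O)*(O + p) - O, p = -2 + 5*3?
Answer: -472044/5 ≈ -94409.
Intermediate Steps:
M = 163 (M = 9 - 1*(-154) = 9 + 154 = 163)
p = 13 (p = -2 + 15 = 13)
J(O) = -O + (13 + O)*(O - 6/O) (J(O) = (O - 6/O)*(O + 13) - O = (O - 6/O)*(13 + O) - O = (13 + O)*(O - 6/O) - O = -O + (13 + O)*(O - 6/O))
-417*(J(5) + M) = -417*((-6 + 5**2 - 78/5 + 12*5) + 163) = -417*((-6 + 25 - 78*1/5 + 60) + 163) = -417*((-6 + 25 - 78/5 + 60) + 163) = -417*(317/5 + 163) = -417*1132/5 = -472044/5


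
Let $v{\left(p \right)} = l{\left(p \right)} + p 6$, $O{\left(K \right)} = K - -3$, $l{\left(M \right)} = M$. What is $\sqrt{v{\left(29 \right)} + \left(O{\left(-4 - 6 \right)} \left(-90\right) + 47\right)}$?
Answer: $4 \sqrt{55} \approx 29.665$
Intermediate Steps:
$O{\left(K \right)} = 3 + K$ ($O{\left(K \right)} = K + 3 = 3 + K$)
$v{\left(p \right)} = 7 p$ ($v{\left(p \right)} = p + p 6 = p + 6 p = 7 p$)
$\sqrt{v{\left(29 \right)} + \left(O{\left(-4 - 6 \right)} \left(-90\right) + 47\right)} = \sqrt{7 \cdot 29 + \left(\left(3 - 10\right) \left(-90\right) + 47\right)} = \sqrt{203 + \left(\left(3 - 10\right) \left(-90\right) + 47\right)} = \sqrt{203 + \left(\left(-7\right) \left(-90\right) + 47\right)} = \sqrt{203 + \left(630 + 47\right)} = \sqrt{203 + 677} = \sqrt{880} = 4 \sqrt{55}$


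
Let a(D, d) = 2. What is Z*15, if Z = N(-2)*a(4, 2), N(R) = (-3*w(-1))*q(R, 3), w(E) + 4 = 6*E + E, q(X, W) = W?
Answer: 2970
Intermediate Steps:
w(E) = -4 + 7*E (w(E) = -4 + (6*E + E) = -4 + 7*E)
N(R) = 99 (N(R) = -3*(-4 + 7*(-1))*3 = -3*(-4 - 7)*3 = -3*(-11)*3 = 33*3 = 99)
Z = 198 (Z = 99*2 = 198)
Z*15 = 198*15 = 2970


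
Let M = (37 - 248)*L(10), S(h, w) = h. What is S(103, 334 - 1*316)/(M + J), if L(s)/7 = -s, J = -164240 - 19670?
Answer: -103/169140 ≈ -0.00060896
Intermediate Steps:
J = -183910
L(s) = -7*s (L(s) = 7*(-s) = -7*s)
M = 14770 (M = (37 - 248)*(-7*10) = -211*(-70) = 14770)
S(103, 334 - 1*316)/(M + J) = 103/(14770 - 183910) = 103/(-169140) = 103*(-1/169140) = -103/169140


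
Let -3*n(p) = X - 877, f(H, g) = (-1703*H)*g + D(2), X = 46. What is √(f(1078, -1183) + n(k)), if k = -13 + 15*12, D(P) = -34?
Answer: √2171791865 ≈ 46603.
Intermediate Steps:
k = 167 (k = -13 + 180 = 167)
f(H, g) = -34 - 1703*H*g (f(H, g) = (-1703*H)*g - 34 = -1703*H*g - 34 = -34 - 1703*H*g)
n(p) = 277 (n(p) = -(46 - 877)/3 = -⅓*(-831) = 277)
√(f(1078, -1183) + n(k)) = √((-34 - 1703*1078*(-1183)) + 277) = √((-34 + 2171791622) + 277) = √(2171791588 + 277) = √2171791865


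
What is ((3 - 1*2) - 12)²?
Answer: 121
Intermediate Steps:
((3 - 1*2) - 12)² = ((3 - 2) - 12)² = (1 - 12)² = (-11)² = 121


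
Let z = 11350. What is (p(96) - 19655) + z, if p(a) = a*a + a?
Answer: 1007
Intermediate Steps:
p(a) = a + a² (p(a) = a² + a = a + a²)
(p(96) - 19655) + z = (96*(1 + 96) - 19655) + 11350 = (96*97 - 19655) + 11350 = (9312 - 19655) + 11350 = -10343 + 11350 = 1007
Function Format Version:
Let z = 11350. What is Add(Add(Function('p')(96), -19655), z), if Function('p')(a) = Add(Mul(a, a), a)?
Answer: 1007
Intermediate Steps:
Function('p')(a) = Add(a, Pow(a, 2)) (Function('p')(a) = Add(Pow(a, 2), a) = Add(a, Pow(a, 2)))
Add(Add(Function('p')(96), -19655), z) = Add(Add(Mul(96, Add(1, 96)), -19655), 11350) = Add(Add(Mul(96, 97), -19655), 11350) = Add(Add(9312, -19655), 11350) = Add(-10343, 11350) = 1007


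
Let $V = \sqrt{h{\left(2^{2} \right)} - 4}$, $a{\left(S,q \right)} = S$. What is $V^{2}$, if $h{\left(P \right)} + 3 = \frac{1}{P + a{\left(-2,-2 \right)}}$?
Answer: $- \frac{13}{2} \approx -6.5$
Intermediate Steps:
$h{\left(P \right)} = -3 + \frac{1}{-2 + P}$ ($h{\left(P \right)} = -3 + \frac{1}{P - 2} = -3 + \frac{1}{-2 + P}$)
$V = \frac{i \sqrt{26}}{2}$ ($V = \sqrt{\frac{7 - 3 \cdot 2^{2}}{-2 + 2^{2}} - 4} = \sqrt{\frac{7 - 12}{-2 + 4} - 4} = \sqrt{\frac{7 - 12}{2} - 4} = \sqrt{\frac{1}{2} \left(-5\right) - 4} = \sqrt{- \frac{5}{2} - 4} = \sqrt{- \frac{13}{2}} = \frac{i \sqrt{26}}{2} \approx 2.5495 i$)
$V^{2} = \left(\frac{i \sqrt{26}}{2}\right)^{2} = - \frac{13}{2}$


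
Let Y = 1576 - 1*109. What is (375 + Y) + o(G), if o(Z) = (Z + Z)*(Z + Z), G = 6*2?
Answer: 2418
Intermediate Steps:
G = 12
Y = 1467 (Y = 1576 - 109 = 1467)
o(Z) = 4*Z² (o(Z) = (2*Z)*(2*Z) = 4*Z²)
(375 + Y) + o(G) = (375 + 1467) + 4*12² = 1842 + 4*144 = 1842 + 576 = 2418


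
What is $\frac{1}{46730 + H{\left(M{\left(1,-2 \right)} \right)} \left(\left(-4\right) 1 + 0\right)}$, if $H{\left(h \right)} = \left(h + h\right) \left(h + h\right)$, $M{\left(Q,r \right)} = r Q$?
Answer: $\frac{1}{46666} \approx 2.1429 \cdot 10^{-5}$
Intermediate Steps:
$M{\left(Q,r \right)} = Q r$
$H{\left(h \right)} = 4 h^{2}$ ($H{\left(h \right)} = 2 h 2 h = 4 h^{2}$)
$\frac{1}{46730 + H{\left(M{\left(1,-2 \right)} \right)} \left(\left(-4\right) 1 + 0\right)} = \frac{1}{46730 + 4 \left(1 \left(-2\right)\right)^{2} \left(\left(-4\right) 1 + 0\right)} = \frac{1}{46730 + 4 \left(-2\right)^{2} \left(-4 + 0\right)} = \frac{1}{46730 + 4 \cdot 4 \left(-4\right)} = \frac{1}{46730 + 16 \left(-4\right)} = \frac{1}{46730 - 64} = \frac{1}{46666}$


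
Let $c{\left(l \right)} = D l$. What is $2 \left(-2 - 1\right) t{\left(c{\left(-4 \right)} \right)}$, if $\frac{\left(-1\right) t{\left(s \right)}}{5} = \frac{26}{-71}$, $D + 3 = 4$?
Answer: $- \frac{780}{71} \approx -10.986$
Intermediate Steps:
$D = 1$ ($D = -3 + 4 = 1$)
$c{\left(l \right)} = l$ ($c{\left(l \right)} = 1 l = l$)
$t{\left(s \right)} = \frac{130}{71}$ ($t{\left(s \right)} = - 5 \frac{26}{-71} = - 5 \cdot 26 \left(- \frac{1}{71}\right) = \left(-5\right) \left(- \frac{26}{71}\right) = \frac{130}{71}$)
$2 \left(-2 - 1\right) t{\left(c{\left(-4 \right)} \right)} = 2 \left(-2 - 1\right) \frac{130}{71} = 2 \left(-3\right) \frac{130}{71} = \left(-6\right) \frac{130}{71} = - \frac{780}{71}$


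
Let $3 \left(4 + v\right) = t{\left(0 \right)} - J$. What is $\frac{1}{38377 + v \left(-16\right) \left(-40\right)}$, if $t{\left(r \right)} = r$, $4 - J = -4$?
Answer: $\frac{3}{102331} \approx 2.9317 \cdot 10^{-5}$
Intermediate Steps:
$J = 8$ ($J = 4 - -4 = 4 + 4 = 8$)
$v = - \frac{20}{3}$ ($v = -4 + \frac{0 - 8}{3} = -4 + \frac{1}{3} \left(-8\right) = -4 - \frac{8}{3} = - \frac{20}{3} \approx -6.6667$)
$\frac{1}{38377 + v \left(-16\right) \left(-40\right)} = \frac{1}{38377 + \left(- \frac{20}{3}\right) \left(-16\right) \left(-40\right)} = \frac{1}{38377 + \frac{320}{3} \left(-40\right)} = \frac{1}{38377 - \frac{12800}{3}} = \frac{1}{\frac{102331}{3}} = \frac{3}{102331}$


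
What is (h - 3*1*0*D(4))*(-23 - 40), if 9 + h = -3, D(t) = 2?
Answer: 756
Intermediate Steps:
h = -12 (h = -9 - 3 = -12)
(h - 3*1*0*D(4))*(-23 - 40) = (-12 - 3*1*0*2)*(-23 - 40) = (-12 - 0*2)*(-63) = (-12 - 3*0)*(-63) = (-12 + 0)*(-63) = -12*(-63) = 756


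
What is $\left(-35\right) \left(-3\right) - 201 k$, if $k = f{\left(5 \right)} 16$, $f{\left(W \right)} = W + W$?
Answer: $-32055$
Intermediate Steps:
$f{\left(W \right)} = 2 W$
$k = 160$ ($k = 2 \cdot 5 \cdot 16 = 10 \cdot 16 = 160$)
$\left(-35\right) \left(-3\right) - 201 k = \left(-35\right) \left(-3\right) - 32160 = 105 - 32160 = -32055$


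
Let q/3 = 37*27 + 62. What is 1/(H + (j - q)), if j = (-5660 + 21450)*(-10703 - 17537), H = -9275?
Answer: -1/445922058 ≈ -2.2425e-9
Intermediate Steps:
j = -445909600 (j = 15790*(-28240) = -445909600)
q = 3183 (q = 3*(37*27 + 62) = 3*(999 + 62) = 3*1061 = 3183)
1/(H + (j - q)) = 1/(-9275 + (-445909600 - 1*3183)) = 1/(-9275 + (-445909600 - 3183)) = 1/(-9275 - 445912783) = 1/(-445922058) = -1/445922058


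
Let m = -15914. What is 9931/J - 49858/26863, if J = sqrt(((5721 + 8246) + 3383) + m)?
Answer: -49858/26863 + 9931*sqrt(359)/718 ≈ 260.21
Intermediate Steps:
J = 2*sqrt(359) (J = sqrt(((5721 + 8246) + 3383) - 15914) = sqrt((13967 + 3383) - 15914) = sqrt(17350 - 15914) = sqrt(1436) = 2*sqrt(359) ≈ 37.895)
9931/J - 49858/26863 = 9931/((2*sqrt(359))) - 49858/26863 = 9931*(sqrt(359)/718) - 49858*1/26863 = 9931*sqrt(359)/718 - 49858/26863 = -49858/26863 + 9931*sqrt(359)/718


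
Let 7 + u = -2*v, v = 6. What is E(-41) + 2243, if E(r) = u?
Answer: 2224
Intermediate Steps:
u = -19 (u = -7 - 2*6 = -7 - 12 = -19)
E(r) = -19
E(-41) + 2243 = -19 + 2243 = 2224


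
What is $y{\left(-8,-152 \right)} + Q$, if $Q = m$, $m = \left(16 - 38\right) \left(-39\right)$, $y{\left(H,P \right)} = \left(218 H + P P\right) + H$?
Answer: $22210$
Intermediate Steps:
$y{\left(H,P \right)} = P^{2} + 219 H$ ($y{\left(H,P \right)} = \left(218 H + P^{2}\right) + H = \left(P^{2} + 218 H\right) + H = P^{2} + 219 H$)
$m = 858$ ($m = \left(-22\right) \left(-39\right) = 858$)
$Q = 858$
$y{\left(-8,-152 \right)} + Q = \left(\left(-152\right)^{2} + 219 \left(-8\right)\right) + 858 = \left(23104 - 1752\right) + 858 = 21352 + 858 = 22210$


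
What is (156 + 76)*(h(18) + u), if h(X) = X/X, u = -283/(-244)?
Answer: 30566/61 ≈ 501.08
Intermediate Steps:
u = 283/244 (u = -283*(-1/244) = 283/244 ≈ 1.1598)
h(X) = 1
(156 + 76)*(h(18) + u) = (156 + 76)*(1 + 283/244) = 232*(527/244) = 30566/61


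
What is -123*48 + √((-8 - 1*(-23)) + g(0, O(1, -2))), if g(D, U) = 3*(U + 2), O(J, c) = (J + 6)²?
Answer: -5904 + 2*√42 ≈ -5891.0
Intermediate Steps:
O(J, c) = (6 + J)²
g(D, U) = 6 + 3*U (g(D, U) = 3*(2 + U) = 6 + 3*U)
-123*48 + √((-8 - 1*(-23)) + g(0, O(1, -2))) = -123*48 + √((-8 - 1*(-23)) + (6 + 3*(6 + 1)²)) = -5904 + √((-8 + 23) + (6 + 3*7²)) = -5904 + √(15 + (6 + 3*49)) = -5904 + √(15 + (6 + 147)) = -5904 + √(15 + 153) = -5904 + √168 = -5904 + 2*√42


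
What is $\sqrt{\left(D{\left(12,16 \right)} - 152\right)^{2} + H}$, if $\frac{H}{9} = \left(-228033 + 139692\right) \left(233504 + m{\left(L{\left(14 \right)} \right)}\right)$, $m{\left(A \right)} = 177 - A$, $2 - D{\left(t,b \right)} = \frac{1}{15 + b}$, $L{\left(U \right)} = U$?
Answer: $\frac{i \sqrt{178535892258302}}{31} \approx 4.3102 \cdot 10^{5} i$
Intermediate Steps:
$D{\left(t,b \right)} = 2 - \frac{1}{15 + b}$
$H = -185781388023$ ($H = 9 \left(-228033 + 139692\right) \left(233504 + \left(177 - 14\right)\right) = 9 \left(- 88341 \left(233504 + \left(177 - 14\right)\right)\right) = 9 \left(- 88341 \left(233504 + 163\right)\right) = 9 \left(\left(-88341\right) 233667\right) = 9 \left(-20642376447\right) = -185781388023$)
$\sqrt{\left(D{\left(12,16 \right)} - 152\right)^{2} + H} = \sqrt{\left(\frac{29 + 2 \cdot 16}{15 + 16} - 152\right)^{2} - 185781388023} = \sqrt{\left(\frac{29 + 32}{31} - 152\right)^{2} - 185781388023} = \sqrt{\left(\frac{1}{31} \cdot 61 - 152\right)^{2} - 185781388023} = \sqrt{\left(\frac{61}{31} - 152\right)^{2} - 185781388023} = \sqrt{\left(- \frac{4651}{31}\right)^{2} - 185781388023} = \sqrt{\frac{21631801}{961} - 185781388023} = \sqrt{- \frac{178535892258302}{961}} = \frac{i \sqrt{178535892258302}}{31}$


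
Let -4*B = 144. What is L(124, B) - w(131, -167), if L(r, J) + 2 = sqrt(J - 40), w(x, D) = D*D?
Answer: -27891 + 2*I*sqrt(19) ≈ -27891.0 + 8.7178*I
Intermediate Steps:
w(x, D) = D**2
B = -36 (B = -1/4*144 = -36)
L(r, J) = -2 + sqrt(-40 + J) (L(r, J) = -2 + sqrt(J - 40) = -2 + sqrt(-40 + J))
L(124, B) - w(131, -167) = (-2 + sqrt(-40 - 36)) - 1*(-167)**2 = (-2 + sqrt(-76)) - 1*27889 = (-2 + 2*I*sqrt(19)) - 27889 = -27891 + 2*I*sqrt(19)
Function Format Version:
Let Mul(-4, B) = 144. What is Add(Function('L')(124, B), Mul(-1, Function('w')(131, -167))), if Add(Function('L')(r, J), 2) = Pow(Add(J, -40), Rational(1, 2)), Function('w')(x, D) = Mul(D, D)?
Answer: Add(-27891, Mul(2, I, Pow(19, Rational(1, 2)))) ≈ Add(-27891., Mul(8.7178, I))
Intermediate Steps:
Function('w')(x, D) = Pow(D, 2)
B = -36 (B = Mul(Rational(-1, 4), 144) = -36)
Function('L')(r, J) = Add(-2, Pow(Add(-40, J), Rational(1, 2))) (Function('L')(r, J) = Add(-2, Pow(Add(J, -40), Rational(1, 2))) = Add(-2, Pow(Add(-40, J), Rational(1, 2))))
Add(Function('L')(124, B), Mul(-1, Function('w')(131, -167))) = Add(Add(-2, Pow(Add(-40, -36), Rational(1, 2))), Mul(-1, Pow(-167, 2))) = Add(Add(-2, Pow(-76, Rational(1, 2))), Mul(-1, 27889)) = Add(Add(-2, Mul(2, I, Pow(19, Rational(1, 2)))), -27889) = Add(-27891, Mul(2, I, Pow(19, Rational(1, 2))))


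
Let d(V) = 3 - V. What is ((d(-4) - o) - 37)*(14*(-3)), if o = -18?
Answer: 504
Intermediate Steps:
((d(-4) - o) - 37)*(14*(-3)) = (((3 - 1*(-4)) - 1*(-18)) - 37)*(14*(-3)) = (((3 + 4) + 18) - 37)*(-42) = ((7 + 18) - 37)*(-42) = (25 - 37)*(-42) = -12*(-42) = 504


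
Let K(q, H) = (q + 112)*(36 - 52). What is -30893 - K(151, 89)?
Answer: -26685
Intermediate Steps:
K(q, H) = -1792 - 16*q (K(q, H) = (112 + q)*(-16) = -1792 - 16*q)
-30893 - K(151, 89) = -30893 - (-1792 - 16*151) = -30893 - (-1792 - 2416) = -30893 - 1*(-4208) = -30893 + 4208 = -26685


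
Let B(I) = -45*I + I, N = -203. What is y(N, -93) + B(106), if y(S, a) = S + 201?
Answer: -4666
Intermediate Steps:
y(S, a) = 201 + S
B(I) = -44*I
y(N, -93) + B(106) = (201 - 203) - 44*106 = -2 - 4664 = -4666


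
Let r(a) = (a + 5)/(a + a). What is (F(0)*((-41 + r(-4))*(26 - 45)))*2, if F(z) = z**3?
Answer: 0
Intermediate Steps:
r(a) = (5 + a)/(2*a) (r(a) = (5 + a)/((2*a)) = (5 + a)*(1/(2*a)) = (5 + a)/(2*a))
(F(0)*((-41 + r(-4))*(26 - 45)))*2 = (0**3*((-41 + (1/2)*(5 - 4)/(-4))*(26 - 45)))*2 = (0*((-41 + (1/2)*(-1/4)*1)*(-19)))*2 = (0*((-41 - 1/8)*(-19)))*2 = (0*(-329/8*(-19)))*2 = (0*(6251/8))*2 = 0*2 = 0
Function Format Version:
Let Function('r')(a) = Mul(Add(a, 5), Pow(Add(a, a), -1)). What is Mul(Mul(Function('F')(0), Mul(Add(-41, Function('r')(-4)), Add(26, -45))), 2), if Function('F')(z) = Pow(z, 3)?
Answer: 0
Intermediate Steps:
Function('r')(a) = Mul(Rational(1, 2), Pow(a, -1), Add(5, a)) (Function('r')(a) = Mul(Add(5, a), Pow(Mul(2, a), -1)) = Mul(Add(5, a), Mul(Rational(1, 2), Pow(a, -1))) = Mul(Rational(1, 2), Pow(a, -1), Add(5, a)))
Mul(Mul(Function('F')(0), Mul(Add(-41, Function('r')(-4)), Add(26, -45))), 2) = Mul(Mul(Pow(0, 3), Mul(Add(-41, Mul(Rational(1, 2), Pow(-4, -1), Add(5, -4))), Add(26, -45))), 2) = Mul(Mul(0, Mul(Add(-41, Mul(Rational(1, 2), Rational(-1, 4), 1)), -19)), 2) = Mul(Mul(0, Mul(Add(-41, Rational(-1, 8)), -19)), 2) = Mul(Mul(0, Mul(Rational(-329, 8), -19)), 2) = Mul(Mul(0, Rational(6251, 8)), 2) = Mul(0, 2) = 0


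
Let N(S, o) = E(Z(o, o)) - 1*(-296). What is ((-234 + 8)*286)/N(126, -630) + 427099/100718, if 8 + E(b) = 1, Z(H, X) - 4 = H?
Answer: -6386577037/29107502 ≈ -219.41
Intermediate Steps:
Z(H, X) = 4 + H
E(b) = -7 (E(b) = -8 + 1 = -7)
N(S, o) = 289 (N(S, o) = -7 - 1*(-296) = -7 + 296 = 289)
((-234 + 8)*286)/N(126, -630) + 427099/100718 = ((-234 + 8)*286)/289 + 427099/100718 = -226*286*(1/289) + 427099*(1/100718) = -64636*1/289 + 427099/100718 = -64636/289 + 427099/100718 = -6386577037/29107502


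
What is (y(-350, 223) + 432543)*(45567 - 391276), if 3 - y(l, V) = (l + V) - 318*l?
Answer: -111101538457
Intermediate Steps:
y(l, V) = 3 - V + 317*l (y(l, V) = 3 - ((l + V) - 318*l) = 3 - ((V + l) - 318*l) = 3 - (V - 317*l) = 3 + (-V + 317*l) = 3 - V + 317*l)
(y(-350, 223) + 432543)*(45567 - 391276) = ((3 - 1*223 + 317*(-350)) + 432543)*(45567 - 391276) = ((3 - 223 - 110950) + 432543)*(-345709) = (-111170 + 432543)*(-345709) = 321373*(-345709) = -111101538457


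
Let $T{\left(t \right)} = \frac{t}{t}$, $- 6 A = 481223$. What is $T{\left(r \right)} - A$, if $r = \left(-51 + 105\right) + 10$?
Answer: $\frac{481229}{6} \approx 80205.0$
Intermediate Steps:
$r = 64$ ($r = 54 + 10 = 64$)
$A = - \frac{481223}{6}$ ($A = \left(- \frac{1}{6}\right) 481223 = - \frac{481223}{6} \approx -80204.0$)
$T{\left(t \right)} = 1$
$T{\left(r \right)} - A = 1 - - \frac{481223}{6} = 1 + \frac{481223}{6} = \frac{481229}{6}$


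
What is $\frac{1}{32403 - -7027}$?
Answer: $\frac{1}{39430} \approx 2.5361 \cdot 10^{-5}$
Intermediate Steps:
$\frac{1}{32403 - -7027} = \frac{1}{32403 + \left(7056 - 29\right)} = \frac{1}{32403 + 7027} = \frac{1}{39430}$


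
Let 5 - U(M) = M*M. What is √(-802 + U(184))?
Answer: I*√34653 ≈ 186.15*I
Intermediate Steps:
U(M) = 5 - M² (U(M) = 5 - M*M = 5 - M²)
√(-802 + U(184)) = √(-802 + (5 - 1*184²)) = √(-802 + (5 - 1*33856)) = √(-802 + (5 - 33856)) = √(-802 - 33851) = √(-34653) = I*√34653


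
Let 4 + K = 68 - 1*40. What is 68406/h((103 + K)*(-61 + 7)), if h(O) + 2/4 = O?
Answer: -136812/13717 ≈ -9.9739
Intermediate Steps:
K = 24 (K = -4 + (68 - 1*40) = -4 + (68 - 40) = -4 + 28 = 24)
h(O) = -½ + O
68406/h((103 + K)*(-61 + 7)) = 68406/(-½ + (103 + 24)*(-61 + 7)) = 68406/(-½ + 127*(-54)) = 68406/(-½ - 6858) = 68406/(-13717/2) = 68406*(-2/13717) = -136812/13717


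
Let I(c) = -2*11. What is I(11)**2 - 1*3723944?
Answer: -3723460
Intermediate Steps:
I(c) = -22
I(11)**2 - 1*3723944 = (-22)**2 - 1*3723944 = 484 - 3723944 = -3723460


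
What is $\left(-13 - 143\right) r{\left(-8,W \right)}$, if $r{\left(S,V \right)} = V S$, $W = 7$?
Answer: $8736$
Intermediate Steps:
$r{\left(S,V \right)} = S V$
$\left(-13 - 143\right) r{\left(-8,W \right)} = \left(-13 - 143\right) \left(\left(-8\right) 7\right) = \left(-156\right) \left(-56\right) = 8736$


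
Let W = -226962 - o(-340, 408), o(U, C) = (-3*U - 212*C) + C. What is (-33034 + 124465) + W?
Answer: -50463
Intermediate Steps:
o(U, C) = -211*C - 3*U (o(U, C) = (-212*C - 3*U) + C = -211*C - 3*U)
W = -141894 (W = -226962 - (-211*408 - 3*(-340)) = -226962 - (-86088 + 1020) = -226962 - 1*(-85068) = -226962 + 85068 = -141894)
(-33034 + 124465) + W = (-33034 + 124465) - 141894 = 91431 - 141894 = -50463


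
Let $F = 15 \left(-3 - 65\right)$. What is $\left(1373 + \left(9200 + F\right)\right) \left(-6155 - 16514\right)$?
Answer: $-216556957$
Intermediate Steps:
$F = -1020$ ($F = 15 \left(-68\right) = -1020$)
$\left(1373 + \left(9200 + F\right)\right) \left(-6155 - 16514\right) = \left(1373 + \left(9200 - 1020\right)\right) \left(-6155 - 16514\right) = \left(1373 + 8180\right) \left(-22669\right) = 9553 \left(-22669\right) = -216556957$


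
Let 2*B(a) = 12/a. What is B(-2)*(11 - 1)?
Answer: -30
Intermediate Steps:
B(a) = 6/a (B(a) = (12/a)/2 = 6/a)
B(-2)*(11 - 1) = (6/(-2))*(11 - 1) = (6*(-1/2))*10 = -3*10 = -30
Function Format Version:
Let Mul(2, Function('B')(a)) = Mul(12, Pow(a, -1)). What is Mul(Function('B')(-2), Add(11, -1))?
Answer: -30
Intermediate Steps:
Function('B')(a) = Mul(6, Pow(a, -1)) (Function('B')(a) = Mul(Rational(1, 2), Mul(12, Pow(a, -1))) = Mul(6, Pow(a, -1)))
Mul(Function('B')(-2), Add(11, -1)) = Mul(Mul(6, Pow(-2, -1)), Add(11, -1)) = Mul(Mul(6, Rational(-1, 2)), 10) = Mul(-3, 10) = -30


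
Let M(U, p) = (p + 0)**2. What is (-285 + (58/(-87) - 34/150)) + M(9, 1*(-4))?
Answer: -20242/75 ≈ -269.89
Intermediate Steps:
M(U, p) = p**2
(-285 + (58/(-87) - 34/150)) + M(9, 1*(-4)) = (-285 + (58/(-87) - 34/150)) + (1*(-4))**2 = (-285 + (58*(-1/87) - 34*1/150)) + (-4)**2 = (-285 + (-2/3 - 17/75)) + 16 = (-285 - 67/75) + 16 = -21442/75 + 16 = -20242/75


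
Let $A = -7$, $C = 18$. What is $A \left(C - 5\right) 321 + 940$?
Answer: $-28271$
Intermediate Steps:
$A \left(C - 5\right) 321 + 940 = - 7 \left(18 - 5\right) 321 + 940 = \left(-7\right) 13 \cdot 321 + 940 = \left(-91\right) 321 + 940 = -29211 + 940 = -28271$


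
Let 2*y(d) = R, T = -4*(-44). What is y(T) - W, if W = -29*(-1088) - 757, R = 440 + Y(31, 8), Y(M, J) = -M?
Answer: -61181/2 ≈ -30591.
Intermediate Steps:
T = 176
R = 409 (R = 440 - 1*31 = 440 - 31 = 409)
W = 30795 (W = 31552 - 757 = 30795)
y(d) = 409/2 (y(d) = (½)*409 = 409/2)
y(T) - W = 409/2 - 1*30795 = 409/2 - 30795 = -61181/2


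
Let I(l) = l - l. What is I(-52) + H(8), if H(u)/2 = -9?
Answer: -18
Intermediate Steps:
H(u) = -18 (H(u) = 2*(-9) = -18)
I(l) = 0
I(-52) + H(8) = 0 - 18 = -18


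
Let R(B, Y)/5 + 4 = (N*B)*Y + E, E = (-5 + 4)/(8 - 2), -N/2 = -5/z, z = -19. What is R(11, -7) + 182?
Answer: 41473/114 ≈ 363.80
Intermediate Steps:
N = -10/19 (N = -(-10)/(-19) = -(-10)*(-1)/19 = -2*5/19 = -10/19 ≈ -0.52632)
E = -⅙ (E = -1/6 = -1*⅙ = -⅙ ≈ -0.16667)
R(B, Y) = -125/6 - 50*B*Y/19 (R(B, Y) = -20 + 5*((-10*B/19)*Y - ⅙) = -20 + 5*(-10*B*Y/19 - ⅙) = -20 + 5*(-⅙ - 10*B*Y/19) = -20 + (-⅚ - 50*B*Y/19) = -125/6 - 50*B*Y/19)
R(11, -7) + 182 = (-125/6 - 50/19*11*(-7)) + 182 = (-125/6 + 3850/19) + 182 = 20725/114 + 182 = 41473/114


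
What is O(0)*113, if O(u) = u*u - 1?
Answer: -113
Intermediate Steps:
O(u) = -1 + u² (O(u) = u² - 1 = -1 + u²)
O(0)*113 = (-1 + 0²)*113 = (-1 + 0)*113 = -1*113 = -113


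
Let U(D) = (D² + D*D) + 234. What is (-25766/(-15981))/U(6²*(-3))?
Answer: 12883/188272161 ≈ 6.8428e-5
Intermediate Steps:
U(D) = 234 + 2*D² (U(D) = (D² + D²) + 234 = 2*D² + 234 = 234 + 2*D²)
(-25766/(-15981))/U(6²*(-3)) = (-25766/(-15981))/(234 + 2*(6²*(-3))²) = (-25766*(-1/15981))/(234 + 2*(36*(-3))²) = 25766/(15981*(234 + 2*(-108)²)) = 25766/(15981*(234 + 2*11664)) = 25766/(15981*(234 + 23328)) = (25766/15981)/23562 = (25766/15981)*(1/23562) = 12883/188272161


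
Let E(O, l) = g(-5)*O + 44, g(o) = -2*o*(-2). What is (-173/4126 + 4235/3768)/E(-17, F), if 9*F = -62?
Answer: 8410873/2984979456 ≈ 0.0028177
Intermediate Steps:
g(o) = 4*o
F = -62/9 (F = (1/9)*(-62) = -62/9 ≈ -6.8889)
E(O, l) = 44 - 20*O (E(O, l) = (4*(-5))*O + 44 = -20*O + 44 = 44 - 20*O)
(-173/4126 + 4235/3768)/E(-17, F) = (-173/4126 + 4235/3768)/(44 - 20*(-17)) = (-173*1/4126 + 4235*(1/3768))/(44 + 340) = (-173/4126 + 4235/3768)/384 = (8410873/7773384)*(1/384) = 8410873/2984979456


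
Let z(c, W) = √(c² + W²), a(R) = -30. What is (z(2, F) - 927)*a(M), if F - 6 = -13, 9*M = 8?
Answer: 27810 - 30*√53 ≈ 27592.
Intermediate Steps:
M = 8/9 (M = (⅑)*8 = 8/9 ≈ 0.88889)
F = -7 (F = 6 - 13 = -7)
z(c, W) = √(W² + c²)
(z(2, F) - 927)*a(M) = (√((-7)² + 2²) - 927)*(-30) = (√(49 + 4) - 927)*(-30) = (√53 - 927)*(-30) = (-927 + √53)*(-30) = 27810 - 30*√53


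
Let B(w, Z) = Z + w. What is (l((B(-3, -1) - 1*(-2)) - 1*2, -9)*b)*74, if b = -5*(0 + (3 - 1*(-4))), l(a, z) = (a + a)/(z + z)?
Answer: -10360/9 ≈ -1151.1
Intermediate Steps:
l(a, z) = a/z (l(a, z) = (2*a)/((2*z)) = (2*a)*(1/(2*z)) = a/z)
b = -35 (b = -5*(0 + (3 + 4)) = -5*(0 + 7) = -5*7 = -35)
(l((B(-3, -1) - 1*(-2)) - 1*2, -9)*b)*74 = (((((-1 - 3) - 1*(-2)) - 1*2)/(-9))*(-35))*74 = ((((-4 + 2) - 2)*(-⅑))*(-35))*74 = (((-2 - 2)*(-⅑))*(-35))*74 = (-4*(-⅑)*(-35))*74 = ((4/9)*(-35))*74 = -140/9*74 = -10360/9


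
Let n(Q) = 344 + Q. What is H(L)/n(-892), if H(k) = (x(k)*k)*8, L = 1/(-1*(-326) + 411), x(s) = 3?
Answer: -6/100969 ≈ -5.9424e-5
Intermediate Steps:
L = 1/737 (L = 1/(326 + 411) = 1/737 ≈ 0.0013569)
H(k) = 24*k (H(k) = (3*k)*8 = 24*k)
H(L)/n(-892) = (24*(1/737))/(344 - 892) = (24/737)/(-548) = (24/737)*(-1/548) = -6/100969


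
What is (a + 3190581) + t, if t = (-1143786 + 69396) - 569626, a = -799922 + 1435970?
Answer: 2182613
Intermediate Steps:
a = 636048
t = -1644016 (t = -1074390 - 569626 = -1644016)
(a + 3190581) + t = (636048 + 3190581) - 1644016 = 3826629 - 1644016 = 2182613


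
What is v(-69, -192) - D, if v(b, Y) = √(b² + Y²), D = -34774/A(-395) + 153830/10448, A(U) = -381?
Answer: -210963991/1990344 + 15*√185 ≈ 98.028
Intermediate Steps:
D = 210963991/1990344 (D = -34774/(-381) + 153830/10448 = -34774*(-1/381) + 153830*(1/10448) = 34774/381 + 76915/5224 = 210963991/1990344 ≈ 105.99)
v(b, Y) = √(Y² + b²)
v(-69, -192) - D = √((-192)² + (-69)²) - 1*210963991/1990344 = √(36864 + 4761) - 210963991/1990344 = √41625 - 210963991/1990344 = 15*√185 - 210963991/1990344 = -210963991/1990344 + 15*√185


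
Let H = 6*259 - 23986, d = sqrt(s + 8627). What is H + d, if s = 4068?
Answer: -22432 + sqrt(12695) ≈ -22319.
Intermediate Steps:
d = sqrt(12695) (d = sqrt(4068 + 8627) = sqrt(12695) ≈ 112.67)
H = -22432 (H = 1554 - 23986 = -22432)
H + d = -22432 + sqrt(12695)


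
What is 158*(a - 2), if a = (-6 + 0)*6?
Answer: -6004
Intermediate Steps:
a = -36 (a = -6*6 = -36)
158*(a - 2) = 158*(-36 - 2) = 158*(-38) = -6004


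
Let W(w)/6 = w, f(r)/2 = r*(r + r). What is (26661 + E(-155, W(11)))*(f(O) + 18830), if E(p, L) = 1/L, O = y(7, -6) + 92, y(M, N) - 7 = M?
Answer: 18703075383/11 ≈ 1.7003e+9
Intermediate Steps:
y(M, N) = 7 + M
O = 106 (O = (7 + 7) + 92 = 14 + 92 = 106)
f(r) = 4*r**2 (f(r) = 2*(r*(r + r)) = 2*(r*(2*r)) = 2*(2*r**2) = 4*r**2)
W(w) = 6*w
(26661 + E(-155, W(11)))*(f(O) + 18830) = (26661 + 1/(6*11))*(4*106**2 + 18830) = (26661 + 1/66)*(4*11236 + 18830) = (26661 + 1/66)*(44944 + 18830) = (1759627/66)*63774 = 18703075383/11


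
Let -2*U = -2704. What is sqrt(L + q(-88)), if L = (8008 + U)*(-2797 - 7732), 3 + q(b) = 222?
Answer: I*sqrt(98551221) ≈ 9927.3*I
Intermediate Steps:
U = 1352 (U = -1/2*(-2704) = 1352)
q(b) = 219 (q(b) = -3 + 222 = 219)
L = -98551440 (L = (8008 + 1352)*(-2797 - 7732) = 9360*(-10529) = -98551440)
sqrt(L + q(-88)) = sqrt(-98551440 + 219) = sqrt(-98551221) = I*sqrt(98551221)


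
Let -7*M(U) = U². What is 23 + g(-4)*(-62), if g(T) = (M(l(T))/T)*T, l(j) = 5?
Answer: 1711/7 ≈ 244.43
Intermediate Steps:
M(U) = -U²/7
g(T) = -25/7 (g(T) = ((-⅐*5²)/T)*T = ((-⅐*25)/T)*T = (-25/(7*T))*T = -25/7)
23 + g(-4)*(-62) = 23 - 25/7*(-62) = 23 + 1550/7 = 1711/7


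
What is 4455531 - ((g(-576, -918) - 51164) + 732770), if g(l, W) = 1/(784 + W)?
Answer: 505705951/134 ≈ 3.7739e+6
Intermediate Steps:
4455531 - ((g(-576, -918) - 51164) + 732770) = 4455531 - ((1/(784 - 918) - 51164) + 732770) = 4455531 - ((1/(-134) - 51164) + 732770) = 4455531 - ((-1/134 - 51164) + 732770) = 4455531 - (-6855977/134 + 732770) = 4455531 - 1*91335203/134 = 4455531 - 91335203/134 = 505705951/134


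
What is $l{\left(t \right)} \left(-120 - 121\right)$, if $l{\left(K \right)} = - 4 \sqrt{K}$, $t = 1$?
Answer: $964$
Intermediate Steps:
$l{\left(t \right)} \left(-120 - 121\right) = - 4 \sqrt{1} \left(-120 - 121\right) = \left(-4\right) 1 \left(-241\right) = \left(-4\right) \left(-241\right) = 964$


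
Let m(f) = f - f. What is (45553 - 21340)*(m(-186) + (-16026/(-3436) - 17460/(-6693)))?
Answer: 6958307727/39514 ≈ 1.7610e+5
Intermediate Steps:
m(f) = 0
(45553 - 21340)*(m(-186) + (-16026/(-3436) - 17460/(-6693))) = (45553 - 21340)*(0 + (-16026/(-3436) - 17460/(-6693))) = 24213*(0 + (-16026*(-1/3436) - 17460*(-1/6693))) = 24213*(0 + (8013/1718 + 60/23)) = 24213*(0 + 287379/39514) = 24213*(287379/39514) = 6958307727/39514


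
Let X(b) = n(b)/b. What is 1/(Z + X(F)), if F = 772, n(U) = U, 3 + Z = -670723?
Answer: -1/670725 ≈ -1.4909e-6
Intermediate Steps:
Z = -670726 (Z = -3 - 670723 = -670726)
X(b) = 1 (X(b) = b/b = 1)
1/(Z + X(F)) = 1/(-670726 + 1) = 1/(-670725) = -1/670725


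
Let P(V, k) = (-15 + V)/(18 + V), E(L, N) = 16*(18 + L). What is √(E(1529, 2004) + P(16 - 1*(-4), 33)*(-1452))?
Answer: √8866502/19 ≈ 156.72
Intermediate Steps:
E(L, N) = 288 + 16*L
P(V, k) = (-15 + V)/(18 + V)
√(E(1529, 2004) + P(16 - 1*(-4), 33)*(-1452)) = √((288 + 16*1529) + ((-15 + (16 - 1*(-4)))/(18 + (16 - 1*(-4))))*(-1452)) = √((288 + 24464) + ((-15 + (16 + 4))/(18 + (16 + 4)))*(-1452)) = √(24752 + ((-15 + 20)/(18 + 20))*(-1452)) = √(24752 + (5/38)*(-1452)) = √(24752 - 3630/19) = √(466658/19) = √8866502/19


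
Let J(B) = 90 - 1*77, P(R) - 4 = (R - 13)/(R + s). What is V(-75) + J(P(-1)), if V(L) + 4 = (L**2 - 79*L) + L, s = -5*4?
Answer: 11484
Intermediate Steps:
s = -20
V(L) = -4 + L**2 - 78*L (V(L) = -4 + ((L**2 - 79*L) + L) = -4 + (L**2 - 78*L) = -4 + L**2 - 78*L)
P(R) = 4 + (-13 + R)/(-20 + R) (P(R) = 4 + (R - 13)/(R - 20) = 4 + (-13 + R)/(-20 + R))
J(B) = 13 (J(B) = 90 - 77 = 13)
V(-75) + J(P(-1)) = (-4 + (-75)**2 - 78*(-75)) + 13 = (-4 + 5625 + 5850) + 13 = 11471 + 13 = 11484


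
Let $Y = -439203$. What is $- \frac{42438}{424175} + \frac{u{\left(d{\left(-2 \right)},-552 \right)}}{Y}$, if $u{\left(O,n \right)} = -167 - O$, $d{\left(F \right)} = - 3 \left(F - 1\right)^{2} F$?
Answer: $- \frac{18545154239}{186298932525} \approx -0.099545$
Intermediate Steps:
$d{\left(F \right)} = - 3 F \left(-1 + F\right)^{2}$ ($d{\left(F \right)} = - 3 \left(-1 + F\right)^{2} F = - 3 F \left(-1 + F\right)^{2}$)
$- \frac{42438}{424175} + \frac{u{\left(d{\left(-2 \right)},-552 \right)}}{Y} = - \frac{42438}{424175} + \frac{-167 - \left(-3\right) \left(-2\right) \left(-1 - 2\right)^{2}}{-439203} = \left(-42438\right) \frac{1}{424175} + \left(-167 - \left(-3\right) \left(-2\right) \left(-3\right)^{2}\right) \left(- \frac{1}{439203}\right) = - \frac{42438}{424175} + \left(-167 - \left(-3\right) \left(-2\right) 9\right) \left(- \frac{1}{439203}\right) = - \frac{42438}{424175} + \left(-167 - 54\right) \left(- \frac{1}{439203}\right) = - \frac{42438}{424175} - - \frac{221}{439203} = - \frac{42438}{424175} + \frac{221}{439203} = - \frac{18545154239}{186298932525}$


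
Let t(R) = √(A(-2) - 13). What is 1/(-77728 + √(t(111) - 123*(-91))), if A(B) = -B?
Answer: -1/(77728 - √(11193 + I*√11)) ≈ -1.2883e-5 - 2.6015e-12*I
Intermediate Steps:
t(R) = I*√11 (t(R) = √(-1*(-2) - 13) = √(2 - 13) = √(-11) = I*√11)
1/(-77728 + √(t(111) - 123*(-91))) = 1/(-77728 + √(I*√11 - 123*(-91))) = 1/(-77728 + √(I*√11 + 11193)) = 1/(-77728 + √(11193 + I*√11))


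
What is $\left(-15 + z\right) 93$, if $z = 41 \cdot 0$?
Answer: $-1395$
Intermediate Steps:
$z = 0$
$\left(-15 + z\right) 93 = \left(-15 + 0\right) 93 = \left(-15\right) 93 = -1395$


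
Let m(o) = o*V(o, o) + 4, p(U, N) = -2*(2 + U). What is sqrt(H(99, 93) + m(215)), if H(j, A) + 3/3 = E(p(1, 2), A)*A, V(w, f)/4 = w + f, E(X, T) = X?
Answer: sqrt(369245) ≈ 607.66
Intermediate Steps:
p(U, N) = -4 - 2*U
V(w, f) = 4*f + 4*w (V(w, f) = 4*(w + f) = 4*(f + w) = 4*f + 4*w)
m(o) = 4 + 8*o**2 (m(o) = o*(4*o + 4*o) + 4 = o*(8*o) + 4 = 8*o**2 + 4 = 4 + 8*o**2)
H(j, A) = -1 - 6*A (H(j, A) = -1 + (-4 - 2*1)*A = -1 + (-4 - 2)*A = -1 - 6*A)
sqrt(H(99, 93) + m(215)) = sqrt((-1 - 6*93) + (4 + 8*215**2)) = sqrt((-1 - 558) + (4 + 8*46225)) = sqrt(-559 + (4 + 369800)) = sqrt(-559 + 369804) = sqrt(369245)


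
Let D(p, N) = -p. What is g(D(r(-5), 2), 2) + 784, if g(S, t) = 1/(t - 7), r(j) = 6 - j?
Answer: 3919/5 ≈ 783.80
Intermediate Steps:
g(S, t) = 1/(-7 + t)
g(D(r(-5), 2), 2) + 784 = 1/(-7 + 2) + 784 = 1/(-5) + 784 = -⅕ + 784 = 3919/5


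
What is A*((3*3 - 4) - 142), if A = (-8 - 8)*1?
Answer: 2192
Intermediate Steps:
A = -16 (A = -16*1 = -16)
A*((3*3 - 4) - 142) = -16*((3*3 - 4) - 142) = -16*((9 - 4) - 142) = -16*(5 - 142) = -16*(-137) = 2192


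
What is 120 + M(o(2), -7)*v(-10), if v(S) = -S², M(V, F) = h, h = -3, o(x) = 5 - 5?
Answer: 420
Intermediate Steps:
o(x) = 0
M(V, F) = -3
120 + M(o(2), -7)*v(-10) = 120 - (-3)*(-10)² = 120 - (-3)*100 = 120 - 3*(-100) = 120 + 300 = 420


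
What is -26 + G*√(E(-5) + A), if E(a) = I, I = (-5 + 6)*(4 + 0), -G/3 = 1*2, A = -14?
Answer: -26 - 6*I*√10 ≈ -26.0 - 18.974*I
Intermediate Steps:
G = -6 (G = -3*2 = -6)
I = 4 (I = 1*4 = 4)
E(a) = 4
-26 + G*√(E(-5) + A) = -26 - 6*√(4 - 14) = -26 - 6*I*√10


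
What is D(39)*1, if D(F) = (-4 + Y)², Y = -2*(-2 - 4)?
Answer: 64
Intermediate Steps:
Y = 12 (Y = -2*(-6) = 12)
D(F) = 64 (D(F) = (-4 + 12)² = 8² = 64)
D(39)*1 = 64*1 = 64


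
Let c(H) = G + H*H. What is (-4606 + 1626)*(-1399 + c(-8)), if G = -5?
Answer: 3993200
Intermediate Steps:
c(H) = -5 + H**2 (c(H) = -5 + H*H = -5 + H**2)
(-4606 + 1626)*(-1399 + c(-8)) = (-4606 + 1626)*(-1399 + (-5 + (-8)**2)) = -2980*(-1399 + (-5 + 64)) = -2980*(-1399 + 59) = -2980*(-1340) = 3993200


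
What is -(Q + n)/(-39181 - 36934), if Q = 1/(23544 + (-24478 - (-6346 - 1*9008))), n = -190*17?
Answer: -46576599/1097578300 ≈ -0.042436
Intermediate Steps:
n = -3230
Q = 1/14420 (Q = 1/(23544 + (-24478 - (-6346 - 9008))) = 1/(23544 + (-24478 - 1*(-15354))) = 1/(23544 + (-24478 + 15354)) = 1/(23544 - 9124) = 1/14420 ≈ 6.9348e-5)
-(Q + n)/(-39181 - 36934) = -(1/14420 - 3230)/(-39181 - 36934) = -(-46576599)/(14420*(-76115)) = -(-46576599)*(-1)/(14420*76115) = -1*46576599/1097578300 = -46576599/1097578300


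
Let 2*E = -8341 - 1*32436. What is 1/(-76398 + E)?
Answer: -2/193573 ≈ -1.0332e-5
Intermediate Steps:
E = -40777/2 (E = (-8341 - 1*32436)/2 = (-8341 - 32436)/2 = (½)*(-40777) = -40777/2 ≈ -20389.)
1/(-76398 + E) = 1/(-76398 - 40777/2) = 1/(-193573/2) = -2/193573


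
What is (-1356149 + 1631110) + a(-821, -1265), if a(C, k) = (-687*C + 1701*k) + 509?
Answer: -1312268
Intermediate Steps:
a(C, k) = 509 - 687*C + 1701*k
(-1356149 + 1631110) + a(-821, -1265) = (-1356149 + 1631110) + (509 - 687*(-821) + 1701*(-1265)) = 274961 + (509 + 564027 - 2151765) = 274961 - 1587229 = -1312268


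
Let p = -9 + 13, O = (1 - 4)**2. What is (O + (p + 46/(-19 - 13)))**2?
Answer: 34225/256 ≈ 133.69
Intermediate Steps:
O = 9 (O = (-3)**2 = 9)
p = 4
(O + (p + 46/(-19 - 13)))**2 = (9 + (4 + 46/(-19 - 13)))**2 = (9 + (4 + 46/(-32)))**2 = (9 + (4 + 46*(-1/32)))**2 = (9 + (4 - 23/16))**2 = (9 + 41/16)**2 = (185/16)**2 = 34225/256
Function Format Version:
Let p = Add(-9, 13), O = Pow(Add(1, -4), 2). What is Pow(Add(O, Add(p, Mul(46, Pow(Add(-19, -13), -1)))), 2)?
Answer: Rational(34225, 256) ≈ 133.69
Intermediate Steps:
O = 9 (O = Pow(-3, 2) = 9)
p = 4
Pow(Add(O, Add(p, Mul(46, Pow(Add(-19, -13), -1)))), 2) = Pow(Add(9, Add(4, Mul(46, Pow(Add(-19, -13), -1)))), 2) = Pow(Add(9, Add(4, Mul(46, Pow(-32, -1)))), 2) = Pow(Add(9, Add(4, Mul(46, Rational(-1, 32)))), 2) = Pow(Add(9, Add(4, Rational(-23, 16))), 2) = Pow(Add(9, Rational(41, 16)), 2) = Pow(Rational(185, 16), 2) = Rational(34225, 256)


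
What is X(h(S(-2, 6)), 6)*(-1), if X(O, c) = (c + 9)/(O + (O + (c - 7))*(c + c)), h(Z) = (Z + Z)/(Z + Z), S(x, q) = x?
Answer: -15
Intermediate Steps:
h(Z) = 1 (h(Z) = (2*Z)/((2*Z)) = (2*Z)*(1/(2*Z)) = 1)
X(O, c) = (9 + c)/(O + 2*c*(-7 + O + c)) (X(O, c) = (9 + c)/(O + (O + (-7 + c))*(2*c)) = (9 + c)/(O + (-7 + O + c)*(2*c)) = (9 + c)/(O + 2*c*(-7 + O + c)))
X(h(S(-2, 6)), 6)*(-1) = ((9 + 6)/(1 - 14*6 + 2*6² + 2*1*6))*(-1) = (15/(1 - 84 + 2*36 + 12))*(-1) = (15/(1 - 84 + 72 + 12))*(-1) = (15/1)*(-1) = (1*15)*(-1) = 15*(-1) = -15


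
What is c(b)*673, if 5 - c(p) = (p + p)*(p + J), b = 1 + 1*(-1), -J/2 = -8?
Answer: 3365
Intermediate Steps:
J = 16 (J = -2*(-8) = 16)
b = 0 (b = 1 - 1 = 0)
c(p) = 5 - 2*p*(16 + p) (c(p) = 5 - (p + p)*(p + 16) = 5 - 2*p*(16 + p))
c(b)*673 = (5 - 32*0 - 2*0²)*673 = (5 + 0 - 2*0)*673 = (5 + 0 + 0)*673 = 5*673 = 3365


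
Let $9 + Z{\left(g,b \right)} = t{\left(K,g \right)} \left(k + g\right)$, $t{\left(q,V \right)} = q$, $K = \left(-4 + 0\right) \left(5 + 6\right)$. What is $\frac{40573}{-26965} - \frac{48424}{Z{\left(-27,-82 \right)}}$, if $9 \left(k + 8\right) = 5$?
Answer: $- \frac{12301907747}{365618435} \approx -33.647$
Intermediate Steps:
$k = - \frac{67}{9}$ ($k = -8 + \frac{1}{9} \cdot 5 = -8 + \frac{5}{9} = - \frac{67}{9} \approx -7.4444$)
$K = -44$ ($K = \left(-4\right) 11 = -44$)
$Z{\left(g,b \right)} = \frac{2867}{9} - 44 g$ ($Z{\left(g,b \right)} = -9 - 44 \left(- \frac{67}{9} + g\right) = -9 - \left(- \frac{2948}{9} + 44 g\right) = \frac{2867}{9} - 44 g$)
$\frac{40573}{-26965} - \frac{48424}{Z{\left(-27,-82 \right)}} = \frac{40573}{-26965} - \frac{48424}{\frac{2867}{9} - -1188} = 40573 \left(- \frac{1}{26965}\right) - \frac{48424}{\frac{2867}{9} + 1188} = - \frac{40573}{26965} - \frac{48424}{\frac{13559}{9}} = - \frac{40573}{26965} - \frac{435816}{13559} = - \frac{12301907747}{365618435}$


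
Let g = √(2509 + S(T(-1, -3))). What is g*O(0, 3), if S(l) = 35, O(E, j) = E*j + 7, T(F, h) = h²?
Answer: 28*√159 ≈ 353.07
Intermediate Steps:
O(E, j) = 7 + E*j
g = 4*√159 (g = √(2509 + 35) = √2544 = 4*√159 ≈ 50.438)
g*O(0, 3) = (4*√159)*(7 + 0*3) = (4*√159)*(7 + 0) = (4*√159)*7 = 28*√159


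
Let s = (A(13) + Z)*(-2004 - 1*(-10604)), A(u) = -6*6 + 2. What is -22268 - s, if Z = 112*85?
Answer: -81601868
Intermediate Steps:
Z = 9520
A(u) = -34 (A(u) = -36 + 2 = -34)
s = 81579600 (s = (-34 + 9520)*(-2004 - 1*(-10604)) = 9486*(-2004 + 10604) = 9486*8600 = 81579600)
-22268 - s = -22268 - 1*81579600 = -22268 - 81579600 = -81601868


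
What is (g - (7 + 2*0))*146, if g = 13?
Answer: 876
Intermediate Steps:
(g - (7 + 2*0))*146 = (13 - (7 + 2*0))*146 = (13 - (7 + 0))*146 = (13 - 1*7)*146 = (13 - 7)*146 = 6*146 = 876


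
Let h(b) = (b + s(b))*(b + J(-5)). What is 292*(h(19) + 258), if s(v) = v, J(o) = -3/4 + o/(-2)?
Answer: 305578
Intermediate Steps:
J(o) = -¾ - o/2 (J(o) = -3*¼ + o*(-½) = -¾ - o/2)
h(b) = 2*b*(7/4 + b) (h(b) = (b + b)*(b + (-¾ - ½*(-5))) = (2*b)*(b + (-¾ + 5/2)) = (2*b)*(b + 7/4) = (2*b)*(7/4 + b) = 2*b*(7/4 + b))
292*(h(19) + 258) = 292*((½)*19*(7 + 4*19) + 258) = 292*((½)*19*(7 + 76) + 258) = 292*((½)*19*83 + 258) = 292*(1577/2 + 258) = 292*(2093/2) = 305578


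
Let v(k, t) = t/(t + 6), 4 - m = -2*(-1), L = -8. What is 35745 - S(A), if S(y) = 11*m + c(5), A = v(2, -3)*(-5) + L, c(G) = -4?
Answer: 35727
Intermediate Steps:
m = 2 (m = 4 - (-2)*(-1) = 4 - 1*2 = 4 - 2 = 2)
v(k, t) = t/(6 + t)
A = -3 (A = -3/(6 - 3)*(-5) - 8 = -3/3*(-5) - 8 = -3*⅓*(-5) - 8 = -1*(-5) - 8 = 5 - 8 = -3)
S(y) = 18 (S(y) = 11*2 - 4 = 22 - 4 = 18)
35745 - S(A) = 35745 - 1*18 = 35745 - 18 = 35727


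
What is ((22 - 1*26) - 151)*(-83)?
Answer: 12865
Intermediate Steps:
((22 - 1*26) - 151)*(-83) = ((22 - 26) - 151)*(-83) = (-4 - 151)*(-83) = -155*(-83) = 12865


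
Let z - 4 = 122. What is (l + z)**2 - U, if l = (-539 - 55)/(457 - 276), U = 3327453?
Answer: -108517314789/32761 ≈ -3.3124e+6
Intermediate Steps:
z = 126 (z = 4 + 122 = 126)
l = -594/181 ≈ -3.2818
(l + z)**2 - U = (-594/181 + 126)**2 - 1*3327453 = (22212/181)**2 - 3327453 = 493372944/32761 - 3327453 = -108517314789/32761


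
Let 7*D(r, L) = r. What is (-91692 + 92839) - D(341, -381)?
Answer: 7688/7 ≈ 1098.3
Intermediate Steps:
D(r, L) = r/7
(-91692 + 92839) - D(341, -381) = (-91692 + 92839) - 341/7 = 1147 - 1*341/7 = 1147 - 341/7 = 7688/7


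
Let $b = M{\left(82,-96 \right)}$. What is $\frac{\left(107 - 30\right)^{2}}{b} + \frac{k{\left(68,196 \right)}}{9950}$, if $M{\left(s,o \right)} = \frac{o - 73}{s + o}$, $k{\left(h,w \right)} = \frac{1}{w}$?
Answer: $\frac{161878301369}{329583800} \approx 491.16$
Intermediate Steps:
$M{\left(s,o \right)} = \frac{-73 + o}{o + s}$
$b = \frac{169}{14}$ ($b = \frac{-73 - 96}{-96 + 82} = \frac{1}{-14} \left(-169\right) = \left(- \frac{1}{14}\right) \left(-169\right) = \frac{169}{14} \approx 12.071$)
$\frac{\left(107 - 30\right)^{2}}{b} + \frac{k{\left(68,196 \right)}}{9950} = \frac{\left(107 - 30\right)^{2}}{\frac{169}{14}} + \frac{1}{196 \cdot 9950} = 77^{2} \cdot \frac{14}{169} + \frac{1}{196} \cdot \frac{1}{9950} = 5929 \cdot \frac{14}{169} + \frac{1}{1950200} = \frac{83006}{169} + \frac{1}{1950200} = \frac{161878301369}{329583800}$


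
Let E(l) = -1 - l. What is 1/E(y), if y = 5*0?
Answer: -1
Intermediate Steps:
y = 0
1/E(y) = 1/(-1 - 1*0) = 1/(-1 + 0) = 1/(-1) = -1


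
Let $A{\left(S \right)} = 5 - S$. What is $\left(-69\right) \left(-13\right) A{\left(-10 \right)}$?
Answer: $13455$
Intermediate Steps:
$\left(-69\right) \left(-13\right) A{\left(-10 \right)} = \left(-69\right) \left(-13\right) \left(5 - -10\right) = 897 \left(5 + 10\right) = 897 \cdot 15 = 13455$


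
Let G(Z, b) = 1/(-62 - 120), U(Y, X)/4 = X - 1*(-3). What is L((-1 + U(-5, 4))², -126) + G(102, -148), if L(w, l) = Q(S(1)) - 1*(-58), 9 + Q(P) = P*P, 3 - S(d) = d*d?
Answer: 9645/182 ≈ 52.995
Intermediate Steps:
U(Y, X) = 12 + 4*X (U(Y, X) = 4*(X - 1*(-3)) = 4*(X + 3) = 4*(3 + X) = 12 + 4*X)
S(d) = 3 - d² (S(d) = 3 - d*d = 3 - d²)
Q(P) = -9 + P² (Q(P) = -9 + P*P = -9 + P²)
G(Z, b) = -1/182 (G(Z, b) = 1/(-182) = -1/182)
L(w, l) = 53 (L(w, l) = (-9 + (3 - 1*1²)²) - 1*(-58) = (-9 + (3 - 1*1)²) + 58 = (-9 + (3 - 1)²) + 58 = (-9 + 2²) + 58 = (-9 + 4) + 58 = -5 + 58 = 53)
L((-1 + U(-5, 4))², -126) + G(102, -148) = 53 - 1/182 = 9645/182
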